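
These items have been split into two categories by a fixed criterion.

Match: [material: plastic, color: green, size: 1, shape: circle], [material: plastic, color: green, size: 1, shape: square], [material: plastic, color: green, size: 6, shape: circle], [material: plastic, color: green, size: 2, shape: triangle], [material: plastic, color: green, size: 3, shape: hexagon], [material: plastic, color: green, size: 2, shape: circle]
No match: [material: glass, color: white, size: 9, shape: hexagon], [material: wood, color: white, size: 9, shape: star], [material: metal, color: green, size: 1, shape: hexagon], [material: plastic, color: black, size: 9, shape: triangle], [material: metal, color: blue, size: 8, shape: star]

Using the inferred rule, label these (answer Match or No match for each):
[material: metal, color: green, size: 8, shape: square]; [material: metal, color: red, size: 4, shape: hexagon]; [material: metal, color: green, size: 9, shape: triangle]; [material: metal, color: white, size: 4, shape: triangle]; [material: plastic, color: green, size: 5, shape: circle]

One predicate separates the groups cleanly: material is plastic AND color is green.
[material: metal, color: green, size: 8, shape: square]: material is metal, color is green, does not pass → No match. [material: metal, color: red, size: 4, shape: hexagon]: material is metal, color is red, does not pass → No match. [material: metal, color: green, size: 9, shape: triangle]: material is metal, color is green, does not pass → No match. [material: metal, color: white, size: 4, shape: triangle]: material is metal, color is white, does not pass → No match. [material: plastic, color: green, size: 5, shape: circle]: material is plastic, color is green, qualifies → Match.

No match, No match, No match, No match, Match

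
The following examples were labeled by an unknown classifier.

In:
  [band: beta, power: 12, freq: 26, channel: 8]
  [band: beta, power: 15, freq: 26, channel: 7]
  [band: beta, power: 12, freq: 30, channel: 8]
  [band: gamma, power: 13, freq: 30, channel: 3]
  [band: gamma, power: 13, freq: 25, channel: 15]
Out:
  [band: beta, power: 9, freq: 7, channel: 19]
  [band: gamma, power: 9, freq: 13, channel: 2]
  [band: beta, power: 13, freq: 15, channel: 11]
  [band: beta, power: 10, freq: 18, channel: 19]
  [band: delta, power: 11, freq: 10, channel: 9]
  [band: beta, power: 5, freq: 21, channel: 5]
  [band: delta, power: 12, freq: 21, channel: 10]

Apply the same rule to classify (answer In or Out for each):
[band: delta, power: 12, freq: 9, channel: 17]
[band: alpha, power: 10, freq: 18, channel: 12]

Out, Out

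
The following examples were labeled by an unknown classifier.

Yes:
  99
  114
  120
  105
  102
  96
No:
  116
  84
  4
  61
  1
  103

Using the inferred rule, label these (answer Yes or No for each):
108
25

Every 'Yes' example satisfies: multiple of 3 AND at least 96. None of the 'No' examples do.
108: 108 = 3·36, 108 ≥ 96 — matches, so Yes. 25: 25 = 3·8 + 1, 25 < 96 — does not fit, so No.

Yes, No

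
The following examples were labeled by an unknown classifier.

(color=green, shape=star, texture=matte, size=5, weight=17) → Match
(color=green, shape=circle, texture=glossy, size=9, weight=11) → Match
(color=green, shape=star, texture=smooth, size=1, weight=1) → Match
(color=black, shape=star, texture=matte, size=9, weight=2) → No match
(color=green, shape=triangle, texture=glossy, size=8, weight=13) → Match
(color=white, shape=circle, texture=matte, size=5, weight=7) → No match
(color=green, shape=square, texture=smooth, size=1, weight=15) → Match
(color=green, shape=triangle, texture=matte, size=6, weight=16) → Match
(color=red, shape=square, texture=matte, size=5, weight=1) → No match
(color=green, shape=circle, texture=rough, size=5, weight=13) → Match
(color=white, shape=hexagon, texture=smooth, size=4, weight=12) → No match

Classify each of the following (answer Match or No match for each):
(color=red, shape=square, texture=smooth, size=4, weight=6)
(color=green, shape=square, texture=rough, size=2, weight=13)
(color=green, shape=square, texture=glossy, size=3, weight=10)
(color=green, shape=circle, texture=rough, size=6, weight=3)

No match, Match, Match, Match

The distinguishing property — color is green — holds for all the 'Match' cases and none of the 'No match' cases.
No match: (color=red, shape=square, texture=smooth, size=4, weight=6), since color is red. Match: (color=green, shape=square, texture=rough, size=2, weight=13), since color is green. Match: (color=green, shape=square, texture=glossy, size=3, weight=10), since color is green. Match: (color=green, shape=circle, texture=rough, size=6, weight=3), since color is green.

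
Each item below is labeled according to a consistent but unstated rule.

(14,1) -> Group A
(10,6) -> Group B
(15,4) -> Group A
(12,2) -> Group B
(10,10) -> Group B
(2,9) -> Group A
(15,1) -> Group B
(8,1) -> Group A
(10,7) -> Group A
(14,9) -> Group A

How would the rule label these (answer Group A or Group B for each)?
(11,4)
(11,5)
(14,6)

Group A, Group B, Group B

The common property of the 'Group A' items is: sum is odd. No 'Group B' item has it.
(11,4): 11+4 = 15, fits → Group A. (11,5): 11+5 = 16, fails the rule → Group B. (14,6): 14+6 = 20, fails the rule → Group B.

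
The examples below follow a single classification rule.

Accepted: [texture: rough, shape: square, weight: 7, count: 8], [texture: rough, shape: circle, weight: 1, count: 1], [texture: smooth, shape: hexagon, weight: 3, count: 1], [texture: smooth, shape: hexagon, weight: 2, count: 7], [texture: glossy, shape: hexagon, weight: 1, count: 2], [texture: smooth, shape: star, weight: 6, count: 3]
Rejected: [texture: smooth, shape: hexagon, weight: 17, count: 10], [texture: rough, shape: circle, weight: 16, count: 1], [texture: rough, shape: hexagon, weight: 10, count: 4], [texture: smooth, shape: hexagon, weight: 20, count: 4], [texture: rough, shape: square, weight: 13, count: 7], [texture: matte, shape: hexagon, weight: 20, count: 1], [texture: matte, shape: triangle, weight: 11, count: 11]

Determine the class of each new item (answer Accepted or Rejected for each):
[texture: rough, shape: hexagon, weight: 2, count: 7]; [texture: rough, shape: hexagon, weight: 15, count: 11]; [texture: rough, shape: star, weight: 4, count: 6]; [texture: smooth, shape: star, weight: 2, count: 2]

Accepted, Rejected, Accepted, Accepted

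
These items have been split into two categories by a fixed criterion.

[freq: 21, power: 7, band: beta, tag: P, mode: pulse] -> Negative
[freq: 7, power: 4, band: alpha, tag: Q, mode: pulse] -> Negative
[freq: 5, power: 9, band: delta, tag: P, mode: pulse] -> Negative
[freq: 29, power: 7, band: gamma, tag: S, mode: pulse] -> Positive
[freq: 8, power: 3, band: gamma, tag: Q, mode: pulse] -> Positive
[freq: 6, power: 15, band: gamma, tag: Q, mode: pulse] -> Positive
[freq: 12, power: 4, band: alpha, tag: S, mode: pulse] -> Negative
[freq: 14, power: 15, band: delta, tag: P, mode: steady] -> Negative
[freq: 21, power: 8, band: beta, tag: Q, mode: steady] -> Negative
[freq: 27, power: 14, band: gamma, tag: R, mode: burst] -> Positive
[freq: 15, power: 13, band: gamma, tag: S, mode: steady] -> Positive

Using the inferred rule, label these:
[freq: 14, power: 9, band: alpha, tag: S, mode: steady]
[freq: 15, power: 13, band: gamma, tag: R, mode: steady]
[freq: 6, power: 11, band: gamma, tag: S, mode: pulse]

Negative, Positive, Positive

Checking candidate rules against both groups, what survives is: band is gamma.
[freq: 14, power: 9, band: alpha, tag: S, mode: steady]: Negative (band is alpha). [freq: 15, power: 13, band: gamma, tag: R, mode: steady]: Positive (band is gamma). [freq: 6, power: 11, band: gamma, tag: S, mode: pulse]: Positive (band is gamma).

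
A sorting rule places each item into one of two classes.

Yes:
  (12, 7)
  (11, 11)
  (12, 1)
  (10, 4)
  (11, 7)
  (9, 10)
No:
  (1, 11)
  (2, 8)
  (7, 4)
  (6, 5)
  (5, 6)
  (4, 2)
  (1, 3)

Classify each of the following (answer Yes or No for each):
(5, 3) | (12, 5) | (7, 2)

No, Yes, No

The simplest hypothesis consistent with all the labels is: sum ≥ 13.
(5, 3): 5+3 = 8, doesn't match → No. (12, 5): 12+5 = 17, fits → Yes. (7, 2): 7+2 = 9, doesn't match → No.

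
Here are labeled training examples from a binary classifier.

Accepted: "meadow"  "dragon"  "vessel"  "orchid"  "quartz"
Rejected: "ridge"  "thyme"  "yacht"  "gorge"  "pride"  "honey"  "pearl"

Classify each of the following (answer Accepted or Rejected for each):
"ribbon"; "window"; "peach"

Accepted, Accepted, Rejected

A rule that fits every label: even length — true of each 'Accepted' example, false of each 'Rejected' one.
Accepted: "ribbon", since length 6. Accepted: "window", since length 6. Rejected: "peach", since length 5.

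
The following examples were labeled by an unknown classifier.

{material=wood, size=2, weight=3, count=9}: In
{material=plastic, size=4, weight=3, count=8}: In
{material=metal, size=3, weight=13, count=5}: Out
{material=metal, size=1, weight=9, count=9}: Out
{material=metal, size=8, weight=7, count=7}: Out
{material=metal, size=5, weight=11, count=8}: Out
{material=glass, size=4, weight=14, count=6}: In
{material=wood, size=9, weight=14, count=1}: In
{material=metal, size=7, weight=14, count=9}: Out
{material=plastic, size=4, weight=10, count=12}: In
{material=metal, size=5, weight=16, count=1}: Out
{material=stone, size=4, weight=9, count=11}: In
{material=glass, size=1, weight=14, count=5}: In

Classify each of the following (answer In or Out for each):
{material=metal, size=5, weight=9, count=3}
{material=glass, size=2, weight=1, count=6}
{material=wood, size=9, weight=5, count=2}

Out, In, In

Comparing the two groups points to one rule — material is not metal.
Out: {material=metal, size=5, weight=9, count=3}, since material is metal.
In: {material=glass, size=2, weight=1, count=6}, since material is glass.
In: {material=wood, size=9, weight=5, count=2}, since material is wood.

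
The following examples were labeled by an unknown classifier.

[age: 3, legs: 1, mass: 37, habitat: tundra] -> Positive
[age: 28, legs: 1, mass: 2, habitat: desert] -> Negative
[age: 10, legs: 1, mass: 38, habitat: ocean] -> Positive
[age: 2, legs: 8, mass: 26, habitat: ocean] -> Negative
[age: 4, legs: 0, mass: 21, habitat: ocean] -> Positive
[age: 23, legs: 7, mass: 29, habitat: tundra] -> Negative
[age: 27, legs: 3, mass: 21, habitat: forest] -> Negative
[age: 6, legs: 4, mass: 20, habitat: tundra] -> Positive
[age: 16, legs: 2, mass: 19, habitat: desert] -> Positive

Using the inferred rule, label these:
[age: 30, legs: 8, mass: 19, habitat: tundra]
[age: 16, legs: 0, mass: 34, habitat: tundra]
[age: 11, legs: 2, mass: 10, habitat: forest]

Negative, Positive, Positive

The simplest hypothesis consistent with all the labels is: age ≥ 3 AND age ≤ 16.
[age: 30, legs: 8, mass: 19, habitat: tundra] → age = 30 → Negative. [age: 16, legs: 0, mass: 34, habitat: tundra] → age = 16 → Positive. [age: 11, legs: 2, mass: 10, habitat: forest] → age = 11 → Positive.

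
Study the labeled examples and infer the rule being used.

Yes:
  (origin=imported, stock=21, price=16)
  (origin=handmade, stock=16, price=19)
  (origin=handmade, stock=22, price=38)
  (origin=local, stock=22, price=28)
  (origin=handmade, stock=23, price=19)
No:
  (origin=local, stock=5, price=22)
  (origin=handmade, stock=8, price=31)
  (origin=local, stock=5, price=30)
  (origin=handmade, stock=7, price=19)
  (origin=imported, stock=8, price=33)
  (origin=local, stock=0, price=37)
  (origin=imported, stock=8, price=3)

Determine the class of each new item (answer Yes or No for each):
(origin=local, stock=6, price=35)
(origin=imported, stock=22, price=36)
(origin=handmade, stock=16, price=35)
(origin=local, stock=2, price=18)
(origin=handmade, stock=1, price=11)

No, Yes, Yes, No, No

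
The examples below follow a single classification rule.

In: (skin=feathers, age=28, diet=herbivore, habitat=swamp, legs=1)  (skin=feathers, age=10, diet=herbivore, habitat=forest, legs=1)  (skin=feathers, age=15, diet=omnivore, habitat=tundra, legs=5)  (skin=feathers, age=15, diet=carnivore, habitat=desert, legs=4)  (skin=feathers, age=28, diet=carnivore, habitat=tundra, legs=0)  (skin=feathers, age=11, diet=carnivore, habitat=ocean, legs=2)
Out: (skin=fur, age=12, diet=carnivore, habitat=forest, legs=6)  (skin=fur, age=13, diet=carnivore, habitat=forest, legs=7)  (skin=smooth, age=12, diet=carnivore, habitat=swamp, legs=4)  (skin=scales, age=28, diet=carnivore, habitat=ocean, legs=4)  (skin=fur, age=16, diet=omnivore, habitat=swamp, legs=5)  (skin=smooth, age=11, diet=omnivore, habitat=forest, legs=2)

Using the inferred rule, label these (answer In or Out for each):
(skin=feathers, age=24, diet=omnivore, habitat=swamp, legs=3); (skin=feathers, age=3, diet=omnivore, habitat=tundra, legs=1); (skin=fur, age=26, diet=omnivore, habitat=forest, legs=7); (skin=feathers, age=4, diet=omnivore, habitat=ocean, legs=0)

In, In, Out, In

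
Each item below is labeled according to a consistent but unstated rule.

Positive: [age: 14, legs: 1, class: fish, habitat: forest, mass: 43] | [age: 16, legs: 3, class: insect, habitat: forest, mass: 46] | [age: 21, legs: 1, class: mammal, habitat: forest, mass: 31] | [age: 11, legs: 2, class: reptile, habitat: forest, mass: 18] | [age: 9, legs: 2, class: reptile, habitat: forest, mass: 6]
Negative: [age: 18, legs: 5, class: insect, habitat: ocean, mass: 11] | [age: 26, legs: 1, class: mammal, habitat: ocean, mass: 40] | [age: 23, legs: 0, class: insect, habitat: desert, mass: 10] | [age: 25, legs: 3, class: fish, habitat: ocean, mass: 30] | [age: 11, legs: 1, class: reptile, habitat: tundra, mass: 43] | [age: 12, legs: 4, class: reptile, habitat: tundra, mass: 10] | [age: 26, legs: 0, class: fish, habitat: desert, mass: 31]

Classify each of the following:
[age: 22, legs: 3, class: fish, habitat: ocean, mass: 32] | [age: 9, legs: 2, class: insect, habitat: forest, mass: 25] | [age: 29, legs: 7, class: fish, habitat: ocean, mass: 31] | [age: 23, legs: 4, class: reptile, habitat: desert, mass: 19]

Looking at the examples, the only property every 'Positive' case has and every 'Negative' case lacks is: habitat is forest.

Negative, Positive, Negative, Negative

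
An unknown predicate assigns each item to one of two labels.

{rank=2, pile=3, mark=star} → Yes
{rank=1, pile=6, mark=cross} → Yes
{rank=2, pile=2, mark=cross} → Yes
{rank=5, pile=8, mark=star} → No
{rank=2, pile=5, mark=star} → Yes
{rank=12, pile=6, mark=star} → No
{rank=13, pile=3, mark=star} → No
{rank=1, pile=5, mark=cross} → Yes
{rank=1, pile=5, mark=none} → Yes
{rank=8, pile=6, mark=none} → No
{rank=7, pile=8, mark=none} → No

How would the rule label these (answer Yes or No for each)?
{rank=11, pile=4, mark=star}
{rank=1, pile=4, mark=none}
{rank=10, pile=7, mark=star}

No, Yes, No

One predicate separates the groups cleanly: rank ≤ 2.
{rank=11, pile=4, mark=star}: rank = 11 — does not satisfy this, so No.
{rank=1, pile=4, mark=none}: rank = 1 — satisfies this, so Yes.
{rank=10, pile=7, mark=star}: rank = 10 — does not satisfy this, so No.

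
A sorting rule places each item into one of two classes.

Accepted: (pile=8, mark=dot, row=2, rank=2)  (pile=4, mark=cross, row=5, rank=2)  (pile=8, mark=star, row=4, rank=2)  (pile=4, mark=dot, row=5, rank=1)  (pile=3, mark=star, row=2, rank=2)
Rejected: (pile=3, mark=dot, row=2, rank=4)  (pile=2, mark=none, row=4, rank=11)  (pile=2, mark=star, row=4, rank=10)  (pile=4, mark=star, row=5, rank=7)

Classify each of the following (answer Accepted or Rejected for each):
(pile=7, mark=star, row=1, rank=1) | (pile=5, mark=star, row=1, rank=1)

Accepted, Accepted

The classifier is using: rank ≤ 2.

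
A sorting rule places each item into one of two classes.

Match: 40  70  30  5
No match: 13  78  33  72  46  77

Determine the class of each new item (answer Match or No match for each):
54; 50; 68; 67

No match, Match, No match, No match

The common property of the 'Match' items is: multiple of 5. No 'No match' item has it.
54 → 54 = 5·10 + 4 → No match. 50 → 50 = 5·10 → Match. 68 → 68 = 5·13 + 3 → No match. 67 → 67 = 5·13 + 2 → No match.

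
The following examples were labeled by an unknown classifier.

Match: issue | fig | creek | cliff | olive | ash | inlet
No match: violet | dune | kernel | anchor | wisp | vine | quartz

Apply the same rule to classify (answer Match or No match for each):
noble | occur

The rule appears to be: odd length.
noble — length 5, hence Match. occur — length 5, hence Match.

Match, Match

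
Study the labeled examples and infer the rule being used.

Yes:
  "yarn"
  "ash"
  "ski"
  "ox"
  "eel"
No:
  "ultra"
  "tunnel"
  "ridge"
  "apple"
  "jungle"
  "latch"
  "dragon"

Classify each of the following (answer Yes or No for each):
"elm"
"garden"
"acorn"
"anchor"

Yes, No, No, No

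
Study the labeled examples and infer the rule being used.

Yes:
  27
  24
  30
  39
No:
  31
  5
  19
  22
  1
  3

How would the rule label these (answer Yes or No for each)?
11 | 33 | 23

All 'Yes' examples share one property — multiple of 3 AND at least 5 — and every 'No' example lacks it.
11: No (11 = 3·3 + 2, 11 ≥ 5).
33: Yes (33 = 3·11, 33 ≥ 5).
23: No (23 = 3·7 + 2, 23 ≥ 5).

No, Yes, No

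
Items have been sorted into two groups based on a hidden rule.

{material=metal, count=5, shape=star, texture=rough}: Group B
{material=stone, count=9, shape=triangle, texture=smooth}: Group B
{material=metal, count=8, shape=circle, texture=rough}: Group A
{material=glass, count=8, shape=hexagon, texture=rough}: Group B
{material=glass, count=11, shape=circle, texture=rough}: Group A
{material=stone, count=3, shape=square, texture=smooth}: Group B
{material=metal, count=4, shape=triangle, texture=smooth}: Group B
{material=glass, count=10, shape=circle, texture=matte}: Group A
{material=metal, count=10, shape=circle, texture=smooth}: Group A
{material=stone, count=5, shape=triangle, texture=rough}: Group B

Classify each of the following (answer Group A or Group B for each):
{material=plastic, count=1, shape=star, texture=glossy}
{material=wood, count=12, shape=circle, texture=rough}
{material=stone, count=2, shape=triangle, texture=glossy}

Every 'Group A' example satisfies: shape is circle. None of the 'Group B' examples do.
Group B: {material=plastic, count=1, shape=star, texture=glossy}, since shape is star. Group A: {material=wood, count=12, shape=circle, texture=rough}, since shape is circle. Group B: {material=stone, count=2, shape=triangle, texture=glossy}, since shape is triangle.

Group B, Group A, Group B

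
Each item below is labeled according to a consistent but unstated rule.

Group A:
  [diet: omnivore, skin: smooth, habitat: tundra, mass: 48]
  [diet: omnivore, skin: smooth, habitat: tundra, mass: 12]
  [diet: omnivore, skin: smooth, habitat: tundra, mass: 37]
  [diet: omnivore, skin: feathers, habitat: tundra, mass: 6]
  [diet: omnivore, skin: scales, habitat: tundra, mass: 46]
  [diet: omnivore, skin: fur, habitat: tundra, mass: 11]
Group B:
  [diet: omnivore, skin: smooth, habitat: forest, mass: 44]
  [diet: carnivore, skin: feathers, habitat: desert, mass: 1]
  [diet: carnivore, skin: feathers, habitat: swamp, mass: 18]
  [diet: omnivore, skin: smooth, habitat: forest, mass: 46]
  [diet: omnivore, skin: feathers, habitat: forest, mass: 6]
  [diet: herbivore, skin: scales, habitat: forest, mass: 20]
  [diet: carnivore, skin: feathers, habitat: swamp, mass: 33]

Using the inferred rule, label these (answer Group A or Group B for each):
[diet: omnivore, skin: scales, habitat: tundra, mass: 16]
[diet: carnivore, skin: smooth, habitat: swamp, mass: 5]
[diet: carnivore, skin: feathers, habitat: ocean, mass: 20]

Group A, Group B, Group B

A rule that fits every label: habitat is tundra — true of each 'Group A' example, false of each 'Group B' one.
[diet: omnivore, skin: scales, habitat: tundra, mass: 16]: habitat is tundra — checks out, so Group A.
[diet: carnivore, skin: smooth, habitat: swamp, mass: 5]: habitat is swamp — does not satisfy this, so Group B.
[diet: carnivore, skin: feathers, habitat: ocean, mass: 20]: habitat is ocean — does not satisfy this, so Group B.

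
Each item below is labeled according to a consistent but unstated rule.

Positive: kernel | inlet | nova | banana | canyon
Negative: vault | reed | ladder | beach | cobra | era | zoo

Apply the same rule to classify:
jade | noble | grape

Negative, Positive, Negative

Rule: contains 'n'. This holds for each 'Positive' example and fails for each 'Negative' one.
jade: no 'n', doesn't match → Negative. noble: has 'n', satisfies this → Positive. grape: no 'n', doesn't match → Negative.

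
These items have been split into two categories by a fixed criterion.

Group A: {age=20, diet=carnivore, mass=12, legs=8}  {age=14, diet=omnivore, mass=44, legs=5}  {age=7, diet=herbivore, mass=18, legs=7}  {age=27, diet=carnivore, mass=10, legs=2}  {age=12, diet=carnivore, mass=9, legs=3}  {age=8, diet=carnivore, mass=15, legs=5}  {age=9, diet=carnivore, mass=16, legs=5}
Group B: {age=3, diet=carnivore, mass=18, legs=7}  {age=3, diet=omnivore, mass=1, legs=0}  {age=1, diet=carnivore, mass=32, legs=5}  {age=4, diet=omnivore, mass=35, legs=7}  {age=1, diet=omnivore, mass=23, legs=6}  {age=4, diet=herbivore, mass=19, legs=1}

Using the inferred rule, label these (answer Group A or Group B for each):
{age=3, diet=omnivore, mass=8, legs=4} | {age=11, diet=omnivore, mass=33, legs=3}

Rule: age ≥ 7. This holds for each 'Group A' example and fails for each 'Group B' one.
Group B: {age=3, diet=omnivore, mass=8, legs=4}, since age = 3.
Group A: {age=11, diet=omnivore, mass=33, legs=3}, since age = 11.

Group B, Group A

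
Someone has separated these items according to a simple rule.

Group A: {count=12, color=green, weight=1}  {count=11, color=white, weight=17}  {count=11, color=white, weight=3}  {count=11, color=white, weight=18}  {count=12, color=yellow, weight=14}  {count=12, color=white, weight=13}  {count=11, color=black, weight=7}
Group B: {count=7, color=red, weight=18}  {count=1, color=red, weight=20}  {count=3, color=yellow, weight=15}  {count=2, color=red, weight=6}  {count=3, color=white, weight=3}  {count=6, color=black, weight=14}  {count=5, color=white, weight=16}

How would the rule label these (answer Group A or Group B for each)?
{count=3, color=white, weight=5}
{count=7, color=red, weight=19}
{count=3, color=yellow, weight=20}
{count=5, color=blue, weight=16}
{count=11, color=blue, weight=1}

Group B, Group B, Group B, Group B, Group A

'Group A' ⟺ count ≥ 11.
{count=3, color=white, weight=5} — count = 3, hence Group B. {count=7, color=red, weight=19} — count = 7, hence Group B. {count=3, color=yellow, weight=20} — count = 3, hence Group B. {count=5, color=blue, weight=16} — count = 5, hence Group B. {count=11, color=blue, weight=1} — count = 11, hence Group A.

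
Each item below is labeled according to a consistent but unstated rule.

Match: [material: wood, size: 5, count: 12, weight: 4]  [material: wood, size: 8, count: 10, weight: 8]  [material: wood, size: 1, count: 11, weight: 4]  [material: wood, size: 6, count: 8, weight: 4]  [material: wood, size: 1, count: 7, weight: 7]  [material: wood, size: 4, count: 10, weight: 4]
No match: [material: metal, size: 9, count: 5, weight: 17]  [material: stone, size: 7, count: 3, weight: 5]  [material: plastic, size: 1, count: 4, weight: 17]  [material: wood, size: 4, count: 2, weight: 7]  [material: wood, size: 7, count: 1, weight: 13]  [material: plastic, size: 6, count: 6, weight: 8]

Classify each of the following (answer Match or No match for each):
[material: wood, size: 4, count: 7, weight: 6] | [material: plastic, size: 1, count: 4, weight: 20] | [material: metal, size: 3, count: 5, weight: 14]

Match, No match, No match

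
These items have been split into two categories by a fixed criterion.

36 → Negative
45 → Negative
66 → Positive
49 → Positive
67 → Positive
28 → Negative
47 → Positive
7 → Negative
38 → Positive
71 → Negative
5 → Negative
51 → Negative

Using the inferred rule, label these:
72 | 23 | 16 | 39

Negative, Negative, Negative, Positive

The pattern is that an item is 'Positive' exactly when: digit sum ≥ 11.
72: digit sum 7+2 = 9, does not pass → Negative.
23: digit sum 2+3 = 5, does not pass → Negative.
16: digit sum 1+6 = 7, does not pass → Negative.
39: digit sum 3+9 = 12, meets the rule → Positive.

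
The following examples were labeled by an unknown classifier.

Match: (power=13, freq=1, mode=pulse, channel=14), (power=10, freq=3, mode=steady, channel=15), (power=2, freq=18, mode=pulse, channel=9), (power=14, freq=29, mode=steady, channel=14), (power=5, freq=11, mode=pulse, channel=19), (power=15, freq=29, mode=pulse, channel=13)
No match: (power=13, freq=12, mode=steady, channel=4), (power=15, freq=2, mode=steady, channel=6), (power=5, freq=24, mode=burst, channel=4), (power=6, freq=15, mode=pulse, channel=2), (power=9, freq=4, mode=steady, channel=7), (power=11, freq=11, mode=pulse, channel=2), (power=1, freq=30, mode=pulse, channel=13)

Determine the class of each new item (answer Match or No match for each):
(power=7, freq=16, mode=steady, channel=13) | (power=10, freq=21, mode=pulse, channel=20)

Match, Match

The simplest hypothesis consistent with all the labels is: channel ≥ 9 AND freq ≤ 29.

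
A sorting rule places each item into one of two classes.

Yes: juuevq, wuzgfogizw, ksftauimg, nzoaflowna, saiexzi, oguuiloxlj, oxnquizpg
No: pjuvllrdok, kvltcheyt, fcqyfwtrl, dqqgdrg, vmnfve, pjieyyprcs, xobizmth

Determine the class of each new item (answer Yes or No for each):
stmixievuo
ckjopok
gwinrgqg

Every 'Yes' example satisfies: has ≥ 3 vowels. None of the 'No' examples do.
Yes: stmixievuo, since 5 vowels.
No: ckjopok, since 2 vowels.
No: gwinrgqg, since 1 vowel.

Yes, No, No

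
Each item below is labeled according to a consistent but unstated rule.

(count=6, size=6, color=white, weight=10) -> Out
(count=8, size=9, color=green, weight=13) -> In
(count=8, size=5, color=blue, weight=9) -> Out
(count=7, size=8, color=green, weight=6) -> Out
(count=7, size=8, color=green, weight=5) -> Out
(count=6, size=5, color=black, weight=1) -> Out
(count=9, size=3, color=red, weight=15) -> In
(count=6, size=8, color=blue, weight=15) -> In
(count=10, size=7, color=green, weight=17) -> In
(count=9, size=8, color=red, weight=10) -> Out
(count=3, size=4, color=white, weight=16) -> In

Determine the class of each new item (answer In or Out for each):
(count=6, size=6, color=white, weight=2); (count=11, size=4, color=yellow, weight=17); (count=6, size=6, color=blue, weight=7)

Out, In, Out

A rule that fits every label: weight ≥ 13 — true of each 'In' example, false of each 'Out' one.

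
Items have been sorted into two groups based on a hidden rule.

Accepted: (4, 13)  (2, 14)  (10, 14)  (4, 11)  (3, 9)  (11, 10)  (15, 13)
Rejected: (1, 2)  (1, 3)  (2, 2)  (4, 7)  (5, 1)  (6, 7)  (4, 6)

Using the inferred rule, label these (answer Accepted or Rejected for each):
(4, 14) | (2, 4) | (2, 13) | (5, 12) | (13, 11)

Accepted, Rejected, Accepted, Accepted, Accepted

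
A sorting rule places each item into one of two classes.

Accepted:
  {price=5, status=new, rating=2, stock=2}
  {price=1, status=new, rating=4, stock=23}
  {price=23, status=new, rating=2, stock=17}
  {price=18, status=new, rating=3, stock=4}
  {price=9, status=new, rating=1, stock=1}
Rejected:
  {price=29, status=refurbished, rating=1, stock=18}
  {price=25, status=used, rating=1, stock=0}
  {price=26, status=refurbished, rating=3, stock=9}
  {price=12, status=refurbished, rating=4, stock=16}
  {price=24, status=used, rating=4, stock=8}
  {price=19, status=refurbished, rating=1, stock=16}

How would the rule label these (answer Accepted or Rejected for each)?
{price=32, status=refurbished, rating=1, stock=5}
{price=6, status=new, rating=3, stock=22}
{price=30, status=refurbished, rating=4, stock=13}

Rejected, Accepted, Rejected

Checking candidate rules against both groups, what survives is: status is new.
Rejected: {price=32, status=refurbished, rating=1, stock=5}, since status is refurbished. Accepted: {price=6, status=new, rating=3, stock=22}, since status is new. Rejected: {price=30, status=refurbished, rating=4, stock=13}, since status is refurbished.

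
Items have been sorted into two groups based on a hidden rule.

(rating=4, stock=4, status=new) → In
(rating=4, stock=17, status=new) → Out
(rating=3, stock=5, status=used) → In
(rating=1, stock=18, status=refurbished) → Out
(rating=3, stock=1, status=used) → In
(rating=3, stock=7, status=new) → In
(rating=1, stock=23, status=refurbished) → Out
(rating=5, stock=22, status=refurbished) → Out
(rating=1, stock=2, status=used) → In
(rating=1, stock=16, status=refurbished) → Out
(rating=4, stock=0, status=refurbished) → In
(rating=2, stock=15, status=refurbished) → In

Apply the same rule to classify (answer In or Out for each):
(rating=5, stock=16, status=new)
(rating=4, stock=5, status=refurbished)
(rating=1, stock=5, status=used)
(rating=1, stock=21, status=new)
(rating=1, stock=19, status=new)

Out, In, In, Out, Out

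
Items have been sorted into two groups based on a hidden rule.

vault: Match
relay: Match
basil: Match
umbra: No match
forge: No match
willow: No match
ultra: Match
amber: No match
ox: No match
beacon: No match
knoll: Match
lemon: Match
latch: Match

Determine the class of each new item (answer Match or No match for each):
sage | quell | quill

The distinguishing property — odd length AND contains 'l' — holds for all the 'Match' cases and none of the 'No match' cases.
sage: length 4, no 'l', doesn't match → No match. quell: length 5, has 'l', has this property → Match. quill: length 5, has 'l', has this property → Match.

No match, Match, Match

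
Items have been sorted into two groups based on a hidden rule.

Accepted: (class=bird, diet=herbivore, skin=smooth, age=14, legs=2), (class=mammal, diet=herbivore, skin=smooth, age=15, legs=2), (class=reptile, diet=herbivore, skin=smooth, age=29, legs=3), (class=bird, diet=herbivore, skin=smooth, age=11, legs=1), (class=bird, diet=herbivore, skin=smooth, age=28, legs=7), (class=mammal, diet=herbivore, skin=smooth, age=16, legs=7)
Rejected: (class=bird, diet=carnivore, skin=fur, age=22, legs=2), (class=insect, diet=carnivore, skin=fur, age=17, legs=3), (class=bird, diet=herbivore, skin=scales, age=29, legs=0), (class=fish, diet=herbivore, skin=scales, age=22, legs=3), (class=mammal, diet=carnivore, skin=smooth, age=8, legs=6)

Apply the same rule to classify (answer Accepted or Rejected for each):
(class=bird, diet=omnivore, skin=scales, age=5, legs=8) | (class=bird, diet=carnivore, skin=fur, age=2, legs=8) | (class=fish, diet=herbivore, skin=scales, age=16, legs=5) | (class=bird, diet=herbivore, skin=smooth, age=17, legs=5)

The rule appears to be: skin is smooth AND diet is herbivore.
Rejected: (class=bird, diet=omnivore, skin=scales, age=5, legs=8), since skin is scales, diet is omnivore. Rejected: (class=bird, diet=carnivore, skin=fur, age=2, legs=8), since skin is fur, diet is carnivore. Rejected: (class=fish, diet=herbivore, skin=scales, age=16, legs=5), since skin is scales, diet is herbivore. Accepted: (class=bird, diet=herbivore, skin=smooth, age=17, legs=5), since skin is smooth, diet is herbivore.

Rejected, Rejected, Rejected, Accepted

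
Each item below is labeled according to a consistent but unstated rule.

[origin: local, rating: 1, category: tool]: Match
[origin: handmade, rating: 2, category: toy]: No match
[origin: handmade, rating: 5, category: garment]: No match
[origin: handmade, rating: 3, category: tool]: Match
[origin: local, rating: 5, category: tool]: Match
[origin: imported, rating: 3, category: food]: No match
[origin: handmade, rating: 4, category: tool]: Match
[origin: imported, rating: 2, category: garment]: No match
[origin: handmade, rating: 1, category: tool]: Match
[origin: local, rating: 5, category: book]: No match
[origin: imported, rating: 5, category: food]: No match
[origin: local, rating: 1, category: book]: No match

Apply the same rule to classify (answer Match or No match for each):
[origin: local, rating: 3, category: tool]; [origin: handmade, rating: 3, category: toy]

One predicate separates the groups cleanly: category is tool.
[origin: local, rating: 3, category: tool]: category is tool, fits → Match.
[origin: handmade, rating: 3, category: toy]: category is toy, does not pass → No match.

Match, No match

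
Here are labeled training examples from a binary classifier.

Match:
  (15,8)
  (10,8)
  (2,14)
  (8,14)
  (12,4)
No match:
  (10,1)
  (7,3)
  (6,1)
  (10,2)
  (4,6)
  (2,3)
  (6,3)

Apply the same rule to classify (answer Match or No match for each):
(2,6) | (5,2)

No match, No match

The pattern is that an item is 'Match' exactly when: sum ≥ 16.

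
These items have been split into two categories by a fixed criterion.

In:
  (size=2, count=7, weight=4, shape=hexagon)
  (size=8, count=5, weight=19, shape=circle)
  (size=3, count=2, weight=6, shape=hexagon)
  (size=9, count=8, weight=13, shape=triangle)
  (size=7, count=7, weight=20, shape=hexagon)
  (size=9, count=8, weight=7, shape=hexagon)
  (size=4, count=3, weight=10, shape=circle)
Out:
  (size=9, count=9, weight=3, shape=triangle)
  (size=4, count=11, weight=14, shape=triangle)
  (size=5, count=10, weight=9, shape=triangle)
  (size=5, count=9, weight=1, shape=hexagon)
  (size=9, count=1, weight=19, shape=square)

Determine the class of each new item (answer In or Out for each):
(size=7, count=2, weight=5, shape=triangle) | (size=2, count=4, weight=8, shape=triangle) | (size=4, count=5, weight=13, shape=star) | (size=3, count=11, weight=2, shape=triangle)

Every 'In' example satisfies: count ≥ 2 AND count ≤ 8. None of the 'Out' examples do.
(size=7, count=2, weight=5, shape=triangle) → count = 2 → In. (size=2, count=4, weight=8, shape=triangle) → count = 4 → In. (size=4, count=5, weight=13, shape=star) → count = 5 → In. (size=3, count=11, weight=2, shape=triangle) → count = 11 → Out.

In, In, In, Out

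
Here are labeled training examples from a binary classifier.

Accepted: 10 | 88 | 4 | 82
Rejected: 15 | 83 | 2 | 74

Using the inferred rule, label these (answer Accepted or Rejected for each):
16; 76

Accepted, Accepted

One predicate separates the groups cleanly: ≡ 1 (mod 3).
Accepted: 16, since 16 mod 3 = 1.
Accepted: 76, since 76 mod 3 = 1.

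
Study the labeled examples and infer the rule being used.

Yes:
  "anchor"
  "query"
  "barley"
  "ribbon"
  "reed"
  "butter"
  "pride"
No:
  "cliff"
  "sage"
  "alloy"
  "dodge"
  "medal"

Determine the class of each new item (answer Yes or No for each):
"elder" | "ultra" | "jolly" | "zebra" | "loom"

Yes, Yes, No, Yes, No

Looking at the examples, the only property every 'Yes' case has and every 'No' case lacks is: contains 'r'.
"elder": Yes (has 'r').
"ultra": Yes (has 'r').
"jolly": No (no 'r').
"zebra": Yes (has 'r').
"loom": No (no 'r').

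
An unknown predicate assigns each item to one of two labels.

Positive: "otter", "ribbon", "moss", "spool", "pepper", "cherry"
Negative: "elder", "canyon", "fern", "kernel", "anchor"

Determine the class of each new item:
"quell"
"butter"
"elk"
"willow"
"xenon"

Positive, Positive, Negative, Positive, Negative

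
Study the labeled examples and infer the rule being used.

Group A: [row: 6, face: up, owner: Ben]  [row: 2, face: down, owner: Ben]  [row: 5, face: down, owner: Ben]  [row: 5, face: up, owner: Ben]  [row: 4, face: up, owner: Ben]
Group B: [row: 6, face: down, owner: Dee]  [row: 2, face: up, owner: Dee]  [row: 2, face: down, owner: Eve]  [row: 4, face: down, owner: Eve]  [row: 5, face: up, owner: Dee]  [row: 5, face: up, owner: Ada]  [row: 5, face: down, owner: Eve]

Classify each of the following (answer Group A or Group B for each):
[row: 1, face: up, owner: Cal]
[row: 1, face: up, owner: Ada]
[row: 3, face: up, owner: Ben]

The common property of the 'Group A' items is: owner is Ben. No 'Group B' item has it.
[row: 1, face: up, owner: Cal] → owner is Cal → Group B.
[row: 1, face: up, owner: Ada] → owner is Ada → Group B.
[row: 3, face: up, owner: Ben] → owner is Ben → Group A.

Group B, Group B, Group A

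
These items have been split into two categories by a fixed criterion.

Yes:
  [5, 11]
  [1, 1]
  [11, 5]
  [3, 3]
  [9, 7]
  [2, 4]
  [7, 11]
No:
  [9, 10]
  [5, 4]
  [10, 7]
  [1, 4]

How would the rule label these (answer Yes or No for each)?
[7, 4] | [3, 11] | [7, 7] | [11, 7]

Checking candidate rules against both groups, what survives is: sum is even.
[7, 4]: No (7+4 = 11).
[3, 11]: Yes (3+11 = 14).
[7, 7]: Yes (7+7 = 14).
[11, 7]: Yes (11+7 = 18).

No, Yes, Yes, Yes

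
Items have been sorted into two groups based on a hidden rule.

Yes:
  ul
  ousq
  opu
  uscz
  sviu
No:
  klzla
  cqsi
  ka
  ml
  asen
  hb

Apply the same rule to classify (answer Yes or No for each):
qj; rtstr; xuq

The common property of the 'Yes' items is: contains 'u'. No 'No' item has it.

No, No, Yes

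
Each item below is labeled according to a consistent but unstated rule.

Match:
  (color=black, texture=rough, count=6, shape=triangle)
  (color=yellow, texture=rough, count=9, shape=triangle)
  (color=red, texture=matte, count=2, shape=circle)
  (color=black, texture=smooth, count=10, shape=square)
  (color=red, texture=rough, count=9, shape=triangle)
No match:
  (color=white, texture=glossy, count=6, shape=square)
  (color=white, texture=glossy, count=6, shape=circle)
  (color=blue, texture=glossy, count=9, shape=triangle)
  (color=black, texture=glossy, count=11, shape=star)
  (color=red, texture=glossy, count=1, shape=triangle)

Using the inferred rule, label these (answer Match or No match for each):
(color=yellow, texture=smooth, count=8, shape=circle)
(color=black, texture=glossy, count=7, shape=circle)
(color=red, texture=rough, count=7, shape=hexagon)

Comparing the two groups points to one rule — texture is not glossy.

Match, No match, Match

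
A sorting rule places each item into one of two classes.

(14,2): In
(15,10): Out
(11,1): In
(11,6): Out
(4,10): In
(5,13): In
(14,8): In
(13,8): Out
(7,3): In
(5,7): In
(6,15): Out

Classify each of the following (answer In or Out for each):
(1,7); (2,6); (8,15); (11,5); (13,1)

In, In, Out, In, In

The pattern is that an item is 'In' exactly when: sum is even.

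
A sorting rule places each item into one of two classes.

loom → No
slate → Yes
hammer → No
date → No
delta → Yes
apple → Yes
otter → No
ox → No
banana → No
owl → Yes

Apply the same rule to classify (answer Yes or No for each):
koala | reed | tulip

Rule: odd length AND contains 'l'. This holds for each 'Yes' example and fails for each 'No' one.

Yes, No, Yes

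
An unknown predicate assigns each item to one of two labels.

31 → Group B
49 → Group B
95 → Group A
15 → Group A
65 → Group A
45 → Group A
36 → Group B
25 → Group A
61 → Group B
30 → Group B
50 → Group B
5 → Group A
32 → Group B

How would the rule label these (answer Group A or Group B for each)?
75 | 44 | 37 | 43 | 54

One predicate separates the groups cleanly: ends in digit 5.
75: last digit 5, passes → Group A.
44: last digit 4, does not fit → Group B.
37: last digit 7, does not fit → Group B.
43: last digit 3, does not fit → Group B.
54: last digit 4, does not fit → Group B.

Group A, Group B, Group B, Group B, Group B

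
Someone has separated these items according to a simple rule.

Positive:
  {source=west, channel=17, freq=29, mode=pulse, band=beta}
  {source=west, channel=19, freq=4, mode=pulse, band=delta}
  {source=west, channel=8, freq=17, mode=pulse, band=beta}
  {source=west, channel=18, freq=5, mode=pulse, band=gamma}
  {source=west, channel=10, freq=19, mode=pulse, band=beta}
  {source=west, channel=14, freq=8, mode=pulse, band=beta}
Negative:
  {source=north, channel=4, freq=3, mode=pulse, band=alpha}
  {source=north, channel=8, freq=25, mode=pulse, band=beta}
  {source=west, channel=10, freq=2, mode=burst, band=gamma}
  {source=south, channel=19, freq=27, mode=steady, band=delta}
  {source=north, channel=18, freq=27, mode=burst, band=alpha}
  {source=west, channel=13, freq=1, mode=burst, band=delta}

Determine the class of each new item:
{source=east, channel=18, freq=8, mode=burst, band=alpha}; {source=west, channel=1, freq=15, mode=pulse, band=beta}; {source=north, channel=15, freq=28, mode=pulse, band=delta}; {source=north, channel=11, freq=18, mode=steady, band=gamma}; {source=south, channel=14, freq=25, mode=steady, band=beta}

Negative, Positive, Negative, Negative, Negative

The simplest hypothesis consistent with all the labels is: source is west AND mode is pulse.
{source=east, channel=18, freq=8, mode=burst, band=alpha}: source is east, mode is burst — lacks this property, so Negative.
{source=west, channel=1, freq=15, mode=pulse, band=beta}: source is west, mode is pulse — matches, so Positive.
{source=north, channel=15, freq=28, mode=pulse, band=delta}: source is north, mode is pulse — lacks this property, so Negative.
{source=north, channel=11, freq=18, mode=steady, band=gamma}: source is north, mode is steady — lacks this property, so Negative.
{source=south, channel=14, freq=25, mode=steady, band=beta}: source is south, mode is steady — lacks this property, so Negative.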